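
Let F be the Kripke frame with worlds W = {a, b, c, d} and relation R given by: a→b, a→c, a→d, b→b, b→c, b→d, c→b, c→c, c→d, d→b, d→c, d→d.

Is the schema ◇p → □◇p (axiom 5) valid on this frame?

By correspondence theory, 5 is valid on a frame iff R is Euclidean.
Euclidean: yes — any two successors of a common world are R-related.

Yes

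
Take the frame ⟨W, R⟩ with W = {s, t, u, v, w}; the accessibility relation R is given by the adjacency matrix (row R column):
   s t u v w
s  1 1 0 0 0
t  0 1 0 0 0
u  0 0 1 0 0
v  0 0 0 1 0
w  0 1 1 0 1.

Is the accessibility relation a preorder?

Reflexive: yes — every world is R-related to itself.
Transitive: yes — every two-step R-path is closed by a direct edge.
So R is a preorder.

Yes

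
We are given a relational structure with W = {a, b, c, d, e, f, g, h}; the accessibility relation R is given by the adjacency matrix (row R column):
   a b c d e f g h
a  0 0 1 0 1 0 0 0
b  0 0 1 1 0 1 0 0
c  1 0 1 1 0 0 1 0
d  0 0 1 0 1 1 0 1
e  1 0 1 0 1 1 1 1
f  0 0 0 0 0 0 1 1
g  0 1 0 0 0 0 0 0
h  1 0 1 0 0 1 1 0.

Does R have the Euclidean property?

Euclidean: no — a R c and a R e, but not c R e.

No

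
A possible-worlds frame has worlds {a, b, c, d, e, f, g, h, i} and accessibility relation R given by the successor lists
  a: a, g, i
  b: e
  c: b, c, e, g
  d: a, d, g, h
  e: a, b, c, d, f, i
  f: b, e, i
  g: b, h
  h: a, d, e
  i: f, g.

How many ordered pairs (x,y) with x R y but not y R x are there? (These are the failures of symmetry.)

15

Enumerating: (a,g), (a,i), (c,b), (c,g), (d,a), (d,g), (e,a), (e,d), (e,i), (f,b), (g,b), (g,h), (h,a), (h,e), (i,g).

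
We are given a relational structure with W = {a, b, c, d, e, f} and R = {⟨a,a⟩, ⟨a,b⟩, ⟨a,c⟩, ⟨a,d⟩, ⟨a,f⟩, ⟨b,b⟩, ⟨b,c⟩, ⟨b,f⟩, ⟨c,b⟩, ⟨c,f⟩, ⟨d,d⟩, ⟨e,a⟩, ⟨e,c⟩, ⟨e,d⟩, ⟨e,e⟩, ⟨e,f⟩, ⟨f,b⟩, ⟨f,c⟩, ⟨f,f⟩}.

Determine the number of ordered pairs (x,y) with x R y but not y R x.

Enumerating: (a,b), (a,c), (a,d), (a,f), (e,a), (e,c), (e,d), (e,f).

8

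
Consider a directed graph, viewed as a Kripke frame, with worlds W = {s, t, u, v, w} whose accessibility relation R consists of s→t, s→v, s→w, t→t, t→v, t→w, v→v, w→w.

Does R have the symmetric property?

Symmetric: no — s R t but not t R s.

No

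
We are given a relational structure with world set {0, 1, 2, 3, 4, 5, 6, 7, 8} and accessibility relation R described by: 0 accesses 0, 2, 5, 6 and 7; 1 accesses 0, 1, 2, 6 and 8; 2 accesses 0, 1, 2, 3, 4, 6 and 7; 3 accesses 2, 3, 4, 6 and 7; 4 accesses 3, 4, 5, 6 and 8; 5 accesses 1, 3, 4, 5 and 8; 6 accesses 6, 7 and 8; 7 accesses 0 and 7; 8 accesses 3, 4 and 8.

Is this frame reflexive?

Reflexive: yes — every world is R-related to itself.

Yes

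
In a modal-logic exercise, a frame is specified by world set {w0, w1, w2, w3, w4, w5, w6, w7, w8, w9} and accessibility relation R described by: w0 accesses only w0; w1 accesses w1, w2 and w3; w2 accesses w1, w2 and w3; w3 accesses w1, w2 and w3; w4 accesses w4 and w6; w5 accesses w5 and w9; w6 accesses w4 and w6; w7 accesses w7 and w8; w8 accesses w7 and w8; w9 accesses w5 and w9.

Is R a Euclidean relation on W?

Yes

Euclidean: yes — any two successors of a common world are R-related.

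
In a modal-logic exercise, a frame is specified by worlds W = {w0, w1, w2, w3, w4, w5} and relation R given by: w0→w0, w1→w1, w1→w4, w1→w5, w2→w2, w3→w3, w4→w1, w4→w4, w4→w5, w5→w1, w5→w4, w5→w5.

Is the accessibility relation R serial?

Serial: yes — every world has a successor (e.g. w0 R w0).

Yes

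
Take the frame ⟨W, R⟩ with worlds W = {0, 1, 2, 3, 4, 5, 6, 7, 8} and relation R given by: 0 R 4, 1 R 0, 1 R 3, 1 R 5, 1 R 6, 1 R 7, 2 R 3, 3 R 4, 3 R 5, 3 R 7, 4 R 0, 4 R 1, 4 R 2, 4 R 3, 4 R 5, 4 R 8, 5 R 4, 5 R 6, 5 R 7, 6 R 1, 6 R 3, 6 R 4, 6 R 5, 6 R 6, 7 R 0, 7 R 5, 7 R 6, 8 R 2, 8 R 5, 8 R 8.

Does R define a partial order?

Reflexive: no — 0 is not related to itself.
Transitive: no — 0 R 4 and 4 R 1, but not 0 R 1.
Antisymmetric: no — 0 R 4 and 4 R 0 with 0 ≠ 4.
So R is not a partial order.

No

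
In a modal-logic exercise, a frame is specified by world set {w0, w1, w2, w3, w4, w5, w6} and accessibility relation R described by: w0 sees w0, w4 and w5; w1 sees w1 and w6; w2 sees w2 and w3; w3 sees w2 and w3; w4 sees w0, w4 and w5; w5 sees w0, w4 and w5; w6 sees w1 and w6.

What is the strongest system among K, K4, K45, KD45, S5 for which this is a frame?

Transitive (axiom 4): yes — every two-step R-path is closed by a direct edge.
Euclidean (axiom 5): yes — any two successors of a common world are R-related.
Serial (axiom D): yes — every world has a successor (e.g. w0 R w0).
Reflexive (axiom T): yes — every world is R-related to itself.
So F validates K, K4, K45, KD45, S5. The strongest is S5.

S5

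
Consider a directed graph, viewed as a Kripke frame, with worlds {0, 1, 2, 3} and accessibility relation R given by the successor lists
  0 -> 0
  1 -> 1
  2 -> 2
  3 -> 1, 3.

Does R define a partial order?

Yes

Reflexive: yes — every world is R-related to itself.
Transitive: yes — every two-step R-path is closed by a direct edge.
Antisymmetric: yes — no distinct pair is related both ways.
So R is a partial order.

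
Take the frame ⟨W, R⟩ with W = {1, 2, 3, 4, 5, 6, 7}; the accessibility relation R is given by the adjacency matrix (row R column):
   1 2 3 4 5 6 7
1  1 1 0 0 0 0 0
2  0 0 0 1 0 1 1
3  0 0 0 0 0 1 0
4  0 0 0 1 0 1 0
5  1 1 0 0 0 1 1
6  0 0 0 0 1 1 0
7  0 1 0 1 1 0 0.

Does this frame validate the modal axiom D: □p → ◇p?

Axiom D corresponds to the accessibility relation being serial.
Serial: yes — every world has a successor (e.g. 1 R 1).

Yes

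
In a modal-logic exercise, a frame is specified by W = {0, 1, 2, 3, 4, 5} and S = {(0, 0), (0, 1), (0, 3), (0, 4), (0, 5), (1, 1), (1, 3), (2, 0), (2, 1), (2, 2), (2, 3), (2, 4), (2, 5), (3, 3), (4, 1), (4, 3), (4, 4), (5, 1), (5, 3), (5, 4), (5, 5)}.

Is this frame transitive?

Yes

Transitive: yes — every two-step S-path is closed by a direct edge.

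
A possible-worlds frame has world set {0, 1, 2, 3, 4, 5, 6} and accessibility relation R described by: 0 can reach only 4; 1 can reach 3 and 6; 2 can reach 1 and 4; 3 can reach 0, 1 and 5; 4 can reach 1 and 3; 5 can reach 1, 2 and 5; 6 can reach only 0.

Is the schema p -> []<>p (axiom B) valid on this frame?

The schema B characterises exactly the symmetric frames.
Symmetric: no — 0 R 4 but not 4 R 0.

No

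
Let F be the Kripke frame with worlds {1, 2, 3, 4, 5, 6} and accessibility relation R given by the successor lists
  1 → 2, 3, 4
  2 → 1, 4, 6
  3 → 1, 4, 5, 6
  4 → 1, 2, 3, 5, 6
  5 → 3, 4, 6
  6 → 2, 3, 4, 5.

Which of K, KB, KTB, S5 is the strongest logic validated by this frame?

Symmetric (axiom B): yes — every pair in R has its reverse in R.
Reflexive (axiom T): no — 1 is not related to itself.
Euclidean (axiom 5): no — 1 R 2 and 1 R 3, but not 2 R 3.
So F validates K, KB; KTB would additionally require R to be reflexive. The strongest is KB.

KB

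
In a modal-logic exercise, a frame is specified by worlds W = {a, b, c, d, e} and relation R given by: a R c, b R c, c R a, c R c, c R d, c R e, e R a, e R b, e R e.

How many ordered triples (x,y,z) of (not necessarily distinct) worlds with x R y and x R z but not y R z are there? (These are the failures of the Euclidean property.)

15

Enumerating: (c,a,a), (c,a,d), (c,a,e), (c,d,a), (c,d,c), (c,d,d), (c,d,e), (c,e,c), (c,e,d), (e,a,a), (e,a,b), (e,a,e), (e,b,a), (e,b,b), (e,b,e).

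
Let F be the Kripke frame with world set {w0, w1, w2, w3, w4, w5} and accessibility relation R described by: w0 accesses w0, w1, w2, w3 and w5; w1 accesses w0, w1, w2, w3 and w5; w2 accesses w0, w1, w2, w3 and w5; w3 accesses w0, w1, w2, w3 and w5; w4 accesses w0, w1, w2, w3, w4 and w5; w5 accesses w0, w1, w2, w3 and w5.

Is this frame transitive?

Transitive: yes — every two-step R-path is closed by a direct edge.

Yes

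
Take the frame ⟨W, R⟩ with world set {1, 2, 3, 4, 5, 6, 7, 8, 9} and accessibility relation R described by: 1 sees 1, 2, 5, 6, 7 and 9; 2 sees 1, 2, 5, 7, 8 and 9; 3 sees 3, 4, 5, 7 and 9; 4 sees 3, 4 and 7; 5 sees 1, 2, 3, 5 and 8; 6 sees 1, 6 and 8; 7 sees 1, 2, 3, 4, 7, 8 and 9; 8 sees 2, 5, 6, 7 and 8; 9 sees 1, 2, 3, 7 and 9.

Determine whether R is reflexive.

Yes

Reflexive: yes — every world is R-related to itself.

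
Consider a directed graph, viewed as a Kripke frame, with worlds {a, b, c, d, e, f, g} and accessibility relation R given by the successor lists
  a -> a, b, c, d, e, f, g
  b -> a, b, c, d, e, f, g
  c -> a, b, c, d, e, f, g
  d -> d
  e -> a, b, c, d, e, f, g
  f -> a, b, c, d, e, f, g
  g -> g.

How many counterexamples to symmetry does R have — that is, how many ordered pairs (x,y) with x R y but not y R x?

Enumerating: (a,d), (a,g), (b,d), (b,g), (c,d), (c,g), (e,d), (e,g), (f,d), (f,g).

10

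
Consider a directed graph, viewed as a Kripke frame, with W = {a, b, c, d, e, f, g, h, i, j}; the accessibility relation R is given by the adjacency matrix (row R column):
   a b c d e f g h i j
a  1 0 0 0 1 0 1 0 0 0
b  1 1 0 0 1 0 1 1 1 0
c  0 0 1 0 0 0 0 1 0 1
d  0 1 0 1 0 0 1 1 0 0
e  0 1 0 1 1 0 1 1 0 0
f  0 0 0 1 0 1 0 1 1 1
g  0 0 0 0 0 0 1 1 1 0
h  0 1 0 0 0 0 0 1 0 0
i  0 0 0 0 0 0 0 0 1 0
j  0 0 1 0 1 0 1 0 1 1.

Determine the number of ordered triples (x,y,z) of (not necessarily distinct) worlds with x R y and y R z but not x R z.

33

Enumerating: (a,e,b), (a,e,d), (a,e,h), (a,g,h), (a,g,i), (b,e,d), (c,h,b), (c,j,e), (c,j,g), (c,j,i), (d,b,a), (d,b,e), … and 21 more.
Total: 33.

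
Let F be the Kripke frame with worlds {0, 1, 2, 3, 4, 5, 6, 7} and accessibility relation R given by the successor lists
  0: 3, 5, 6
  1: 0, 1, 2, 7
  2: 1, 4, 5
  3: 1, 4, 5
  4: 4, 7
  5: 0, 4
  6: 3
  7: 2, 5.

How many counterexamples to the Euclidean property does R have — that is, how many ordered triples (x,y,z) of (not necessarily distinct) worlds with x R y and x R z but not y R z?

Enumerating: (0,3,3), (0,3,6), (0,5,3), (0,5,5), (0,5,6), (0,6,5), (0,6,6), (1,0,0), (1,0,1), (1,0,2), (1,0,7), (1,2,0), … and 26 more.
Total: 38.

38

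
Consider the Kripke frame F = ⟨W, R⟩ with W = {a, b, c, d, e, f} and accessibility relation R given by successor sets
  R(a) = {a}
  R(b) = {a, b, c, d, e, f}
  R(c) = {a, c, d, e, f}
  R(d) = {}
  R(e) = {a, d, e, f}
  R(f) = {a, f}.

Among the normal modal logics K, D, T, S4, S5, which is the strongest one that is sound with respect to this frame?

Serial (axiom D): no — d has no R-successor.
Reflexive (axiom T): no — d is not related to itself.
Transitive (axiom 4): yes — every two-step R-path is closed by a direct edge.
Euclidean (axiom 5): no — b R a and b R c, but not a R c.
So F validates K; D would additionally require R to be serial. The strongest is K.

K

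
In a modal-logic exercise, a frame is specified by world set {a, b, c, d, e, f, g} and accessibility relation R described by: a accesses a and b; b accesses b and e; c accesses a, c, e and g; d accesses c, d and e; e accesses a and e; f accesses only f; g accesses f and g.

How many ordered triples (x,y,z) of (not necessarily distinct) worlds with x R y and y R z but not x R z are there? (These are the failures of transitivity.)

8

Enumerating: (a,b,e), (b,e,a), (c,a,b), (c,g,f), (d,c,a), (d,c,g), (d,e,a), (e,a,b).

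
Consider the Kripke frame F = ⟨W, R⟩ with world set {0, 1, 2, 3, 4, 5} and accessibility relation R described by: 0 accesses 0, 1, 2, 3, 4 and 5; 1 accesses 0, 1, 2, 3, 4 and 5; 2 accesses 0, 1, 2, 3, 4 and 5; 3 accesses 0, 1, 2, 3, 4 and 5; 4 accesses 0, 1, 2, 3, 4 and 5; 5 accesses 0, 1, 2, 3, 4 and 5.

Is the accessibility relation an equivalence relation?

Yes

Reflexive: yes — every world is R-related to itself.
Symmetric: yes — every pair in R has its reverse in R.
Transitive: yes — every two-step R-path is closed by a direct edge.
So R is an equivalence relation.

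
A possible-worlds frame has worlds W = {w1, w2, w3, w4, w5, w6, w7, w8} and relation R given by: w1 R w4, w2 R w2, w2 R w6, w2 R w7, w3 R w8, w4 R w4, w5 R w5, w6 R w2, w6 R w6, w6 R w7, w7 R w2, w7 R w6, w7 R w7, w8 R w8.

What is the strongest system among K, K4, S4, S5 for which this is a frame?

Transitive (axiom 4): yes — every two-step R-path is closed by a direct edge.
Reflexive (axiom T): no — w1 is not related to itself.
Euclidean (axiom 5): yes — any two successors of a common world are R-related.
So F validates K, K4; S4 would additionally require R to be reflexive. The strongest is K4.

K4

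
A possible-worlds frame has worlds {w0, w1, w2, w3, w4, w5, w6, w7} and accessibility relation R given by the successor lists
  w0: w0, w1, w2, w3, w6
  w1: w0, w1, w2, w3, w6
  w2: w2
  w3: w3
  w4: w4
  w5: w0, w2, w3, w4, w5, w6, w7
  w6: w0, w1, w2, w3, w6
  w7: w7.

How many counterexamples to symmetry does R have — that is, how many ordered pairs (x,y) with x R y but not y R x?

12

Enumerating: (w0,w2), (w0,w3), (w1,w2), (w1,w3), (w5,w0), (w5,w2), (w5,w3), (w5,w4), (w5,w6), (w5,w7), (w6,w2), (w6,w3).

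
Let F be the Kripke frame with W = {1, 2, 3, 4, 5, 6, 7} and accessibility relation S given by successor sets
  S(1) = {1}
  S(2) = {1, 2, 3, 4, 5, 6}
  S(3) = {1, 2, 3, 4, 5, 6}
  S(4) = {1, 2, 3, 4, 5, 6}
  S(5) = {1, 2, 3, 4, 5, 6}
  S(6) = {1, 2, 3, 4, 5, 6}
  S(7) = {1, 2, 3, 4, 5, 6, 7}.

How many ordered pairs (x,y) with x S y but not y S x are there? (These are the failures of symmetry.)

11

Enumerating: (2,1), (3,1), (4,1), (5,1), (6,1), (7,1), (7,2), (7,3), (7,4), (7,5), (7,6).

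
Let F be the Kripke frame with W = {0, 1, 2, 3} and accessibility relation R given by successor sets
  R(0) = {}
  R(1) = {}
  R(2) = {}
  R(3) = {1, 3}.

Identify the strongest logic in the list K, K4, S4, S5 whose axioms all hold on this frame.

Transitive (axiom 4): yes — every two-step R-path is closed by a direct edge.
Reflexive (axiom T): no — 0 is not related to itself.
Euclidean (axiom 5): no — 3 R 1 and 3 R 1, but not 1 R 1.
So F validates K, K4; S4 would additionally require R to be reflexive. The strongest is K4.

K4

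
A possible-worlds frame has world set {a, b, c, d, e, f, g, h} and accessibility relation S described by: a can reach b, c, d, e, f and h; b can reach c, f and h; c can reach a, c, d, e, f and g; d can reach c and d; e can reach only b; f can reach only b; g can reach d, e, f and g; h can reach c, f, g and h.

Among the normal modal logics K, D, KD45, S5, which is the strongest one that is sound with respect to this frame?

D

Serial (axiom D): yes — every world has a successor (e.g. a S b).
Euclidean (axiom 5): no — a S b and a S d, but not b S d.
Transitive (axiom 4): no — a S c and c S g, but not a S g.
Reflexive (axiom T): no — a is not related to itself.
So F validates K, D; KD45 would additionally require S to be Euclidean and transitive. The strongest is D.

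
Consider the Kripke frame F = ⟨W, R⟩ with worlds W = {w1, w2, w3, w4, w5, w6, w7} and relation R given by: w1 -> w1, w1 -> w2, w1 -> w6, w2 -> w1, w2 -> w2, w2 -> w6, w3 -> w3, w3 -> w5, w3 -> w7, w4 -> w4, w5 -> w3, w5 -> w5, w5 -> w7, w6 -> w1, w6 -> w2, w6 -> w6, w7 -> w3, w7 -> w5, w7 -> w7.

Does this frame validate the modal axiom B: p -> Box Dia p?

The schema B characterises exactly the symmetric frames.
Symmetric: yes — every pair in R has its reverse in R.

Yes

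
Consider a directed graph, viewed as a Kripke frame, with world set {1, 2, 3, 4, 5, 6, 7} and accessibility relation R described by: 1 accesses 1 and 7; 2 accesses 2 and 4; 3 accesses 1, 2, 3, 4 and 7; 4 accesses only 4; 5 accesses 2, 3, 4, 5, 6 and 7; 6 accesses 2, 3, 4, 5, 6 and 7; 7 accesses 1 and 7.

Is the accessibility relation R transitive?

No

Transitive: no — 5 R 3 and 3 R 1, but not 5 R 1.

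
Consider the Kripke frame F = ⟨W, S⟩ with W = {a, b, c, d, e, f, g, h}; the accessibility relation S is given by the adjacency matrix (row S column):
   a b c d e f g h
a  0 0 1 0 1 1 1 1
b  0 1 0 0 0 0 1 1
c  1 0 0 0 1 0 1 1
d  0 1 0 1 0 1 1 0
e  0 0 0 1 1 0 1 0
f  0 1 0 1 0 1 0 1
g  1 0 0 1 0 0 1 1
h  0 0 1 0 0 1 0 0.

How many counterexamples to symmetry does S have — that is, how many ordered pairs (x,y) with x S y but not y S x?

Enumerating: (a,e), (a,f), (a,h), (b,g), (b,h), (c,e), (c,g), (d,b), (e,d), (e,g), (f,b), (g,h).

12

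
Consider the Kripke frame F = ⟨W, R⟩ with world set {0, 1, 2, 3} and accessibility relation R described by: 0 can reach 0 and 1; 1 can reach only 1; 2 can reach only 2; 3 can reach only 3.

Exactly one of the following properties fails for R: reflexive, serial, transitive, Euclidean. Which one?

Euclidean

Reflexive: yes — every world is R-related to itself.
Serial: yes — every world has a successor (e.g. 0 R 0).
Transitive: yes — every two-step R-path is closed by a direct edge.
Euclidean: no — 0 R 1 and 0 R 0, but not 1 R 0.
Only Euclidean fails.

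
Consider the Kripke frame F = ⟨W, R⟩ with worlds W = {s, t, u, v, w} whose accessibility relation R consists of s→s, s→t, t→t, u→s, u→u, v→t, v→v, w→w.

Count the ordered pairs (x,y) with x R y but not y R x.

Enumerating: (s,t), (u,s), (v,t).

3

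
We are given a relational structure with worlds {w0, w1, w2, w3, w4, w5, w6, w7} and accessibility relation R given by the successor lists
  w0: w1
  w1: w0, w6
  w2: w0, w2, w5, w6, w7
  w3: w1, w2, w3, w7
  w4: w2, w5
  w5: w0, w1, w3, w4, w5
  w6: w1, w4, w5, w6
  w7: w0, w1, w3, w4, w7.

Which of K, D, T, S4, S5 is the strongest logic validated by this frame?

D

Serial (axiom D): yes — every world has a successor (e.g. w0 R w1).
Reflexive (axiom T): no — w0 is not related to itself.
Transitive (axiom 4): no — w0 R w1 and w1 R w6, but not w0 R w6.
Euclidean (axiom 5): no — w1 R w0 and w1 R w6, but not w0 R w6.
So F validates K, D; T would additionally require R to be reflexive. The strongest is D.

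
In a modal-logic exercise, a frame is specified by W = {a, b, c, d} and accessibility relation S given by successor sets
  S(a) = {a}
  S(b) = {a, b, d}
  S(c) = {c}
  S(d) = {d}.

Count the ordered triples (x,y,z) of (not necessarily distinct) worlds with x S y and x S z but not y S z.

Enumerating: (b,a,b), (b,a,d), (b,d,a), (b,d,b).

4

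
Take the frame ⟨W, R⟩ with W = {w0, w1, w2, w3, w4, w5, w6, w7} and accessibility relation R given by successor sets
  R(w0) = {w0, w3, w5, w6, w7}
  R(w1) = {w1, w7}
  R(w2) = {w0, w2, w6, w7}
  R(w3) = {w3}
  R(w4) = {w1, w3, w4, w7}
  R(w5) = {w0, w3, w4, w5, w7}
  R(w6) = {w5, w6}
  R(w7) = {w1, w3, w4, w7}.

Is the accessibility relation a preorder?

Reflexive: yes — every world is R-related to itself.
Transitive: no — w0 R w5 and w5 R w4, but not w0 R w4.
So R is not a preorder.

No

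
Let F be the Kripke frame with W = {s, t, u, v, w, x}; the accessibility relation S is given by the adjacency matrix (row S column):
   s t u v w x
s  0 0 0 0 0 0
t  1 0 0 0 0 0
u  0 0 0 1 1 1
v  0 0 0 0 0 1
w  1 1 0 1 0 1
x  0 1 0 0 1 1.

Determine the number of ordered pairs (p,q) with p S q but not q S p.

9

Enumerating: (t,s), (u,v), (u,w), (u,x), (v,x), (w,s), (w,t), (w,v), (x,t).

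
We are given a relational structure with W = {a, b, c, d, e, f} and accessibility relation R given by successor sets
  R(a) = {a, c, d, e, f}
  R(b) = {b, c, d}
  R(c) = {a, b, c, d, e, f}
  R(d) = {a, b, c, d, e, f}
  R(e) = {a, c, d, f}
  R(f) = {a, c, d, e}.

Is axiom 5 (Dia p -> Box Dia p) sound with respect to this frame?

By correspondence theory, 5 is valid on a frame iff R is Euclidean.
Euclidean: no — c R a and c R b, but not a R b.

No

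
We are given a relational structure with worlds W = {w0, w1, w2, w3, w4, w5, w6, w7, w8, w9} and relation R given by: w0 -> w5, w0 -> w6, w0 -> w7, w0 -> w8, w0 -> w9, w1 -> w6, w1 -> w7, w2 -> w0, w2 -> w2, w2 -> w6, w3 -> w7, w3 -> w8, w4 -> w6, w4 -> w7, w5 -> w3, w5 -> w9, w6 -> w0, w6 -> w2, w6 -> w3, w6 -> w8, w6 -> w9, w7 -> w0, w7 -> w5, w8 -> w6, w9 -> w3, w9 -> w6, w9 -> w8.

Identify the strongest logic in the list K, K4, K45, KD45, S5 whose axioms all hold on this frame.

Transitive (axiom 4): no — w0 R w5 and w5 R w3, but not w0 R w3.
Euclidean (axiom 5): no — w0 R w5 and w0 R w6, but not w5 R w6.
Serial (axiom D): yes — every world has a successor (e.g. w0 R w5).
Reflexive (axiom T): no — w0 is not related to itself.
So F validates K; K4 would additionally require R to be transitive. The strongest is K.

K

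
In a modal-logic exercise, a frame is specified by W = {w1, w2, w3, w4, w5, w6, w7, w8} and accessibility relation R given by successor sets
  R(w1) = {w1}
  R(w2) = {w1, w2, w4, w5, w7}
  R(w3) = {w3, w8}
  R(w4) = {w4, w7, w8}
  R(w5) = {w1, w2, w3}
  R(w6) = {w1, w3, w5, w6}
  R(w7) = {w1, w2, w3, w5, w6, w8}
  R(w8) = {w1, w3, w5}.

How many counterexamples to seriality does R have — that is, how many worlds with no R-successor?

0

R is serial; there are no such worlds.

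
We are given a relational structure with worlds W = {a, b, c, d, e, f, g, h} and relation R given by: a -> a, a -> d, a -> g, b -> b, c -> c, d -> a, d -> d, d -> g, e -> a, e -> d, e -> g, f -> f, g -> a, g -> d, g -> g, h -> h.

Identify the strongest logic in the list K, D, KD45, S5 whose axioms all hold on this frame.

Serial (axiom D): yes — every world has a successor (e.g. a R a).
Euclidean (axiom 5): yes — any two successors of a common world are R-related.
Transitive (axiom 4): yes — every two-step R-path is closed by a direct edge.
Reflexive (axiom T): no — e is not related to itself.
So F validates K, D, KD45; S5 would additionally require R to be reflexive. The strongest is KD45.

KD45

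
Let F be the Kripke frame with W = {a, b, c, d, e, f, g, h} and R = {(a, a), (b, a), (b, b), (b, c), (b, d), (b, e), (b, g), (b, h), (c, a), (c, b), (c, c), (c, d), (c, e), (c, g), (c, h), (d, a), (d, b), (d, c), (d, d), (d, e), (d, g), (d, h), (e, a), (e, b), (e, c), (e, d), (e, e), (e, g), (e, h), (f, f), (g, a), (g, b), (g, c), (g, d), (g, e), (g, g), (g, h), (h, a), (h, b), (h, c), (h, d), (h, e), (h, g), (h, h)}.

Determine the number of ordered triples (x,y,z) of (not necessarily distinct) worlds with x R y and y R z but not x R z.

R is transitive; there are no such tuples.

0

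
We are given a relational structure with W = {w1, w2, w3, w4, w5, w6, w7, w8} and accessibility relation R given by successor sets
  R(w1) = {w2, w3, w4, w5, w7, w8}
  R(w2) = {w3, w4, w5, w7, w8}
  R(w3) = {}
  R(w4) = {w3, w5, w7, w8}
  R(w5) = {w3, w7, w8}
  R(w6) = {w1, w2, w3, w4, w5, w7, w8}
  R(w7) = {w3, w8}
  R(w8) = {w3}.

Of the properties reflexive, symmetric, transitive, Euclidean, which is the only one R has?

transitive

Reflexive: no — w1 is not related to itself.
Symmetric: no — w1 R w2 but not w2 R w1.
Transitive: yes — every two-step R-path is closed by a direct edge.
Euclidean: no — w1 R w3 and w1 R w2, but not w3 R w2.
Only transitive holds.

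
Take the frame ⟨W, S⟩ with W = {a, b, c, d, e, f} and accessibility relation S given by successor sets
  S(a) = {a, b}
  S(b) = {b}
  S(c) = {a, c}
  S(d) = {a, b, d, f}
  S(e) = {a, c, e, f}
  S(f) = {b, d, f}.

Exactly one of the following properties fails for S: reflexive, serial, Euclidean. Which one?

Euclidean

Reflexive: yes — every world is S-related to itself.
Serial: yes — every world has a successor (e.g. a S a).
Euclidean: no — d S a and d S f, but not a S f.
Only Euclidean fails.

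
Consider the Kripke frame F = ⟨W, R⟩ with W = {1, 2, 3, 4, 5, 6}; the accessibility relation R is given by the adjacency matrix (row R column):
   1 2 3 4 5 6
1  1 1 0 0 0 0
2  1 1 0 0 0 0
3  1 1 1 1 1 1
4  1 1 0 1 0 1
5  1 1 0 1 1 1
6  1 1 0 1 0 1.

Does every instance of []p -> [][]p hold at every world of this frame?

The schema 4 characterises exactly the transitive frames.
Transitive: yes — every two-step R-path is closed by a direct edge.

Yes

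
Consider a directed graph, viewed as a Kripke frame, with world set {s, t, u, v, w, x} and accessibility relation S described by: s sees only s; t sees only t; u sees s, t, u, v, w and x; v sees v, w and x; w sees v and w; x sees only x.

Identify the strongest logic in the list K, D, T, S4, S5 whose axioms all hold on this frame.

T

Serial (axiom D): yes — every world has a successor (e.g. s S s).
Reflexive (axiom T): yes — every world is S-related to itself.
Transitive (axiom 4): no — w S v and v S x, but not w S x.
Euclidean (axiom 5): no — u S s and u S t, but not s S t.
So F validates K, D, T; S4 would additionally require S to be transitive. The strongest is T.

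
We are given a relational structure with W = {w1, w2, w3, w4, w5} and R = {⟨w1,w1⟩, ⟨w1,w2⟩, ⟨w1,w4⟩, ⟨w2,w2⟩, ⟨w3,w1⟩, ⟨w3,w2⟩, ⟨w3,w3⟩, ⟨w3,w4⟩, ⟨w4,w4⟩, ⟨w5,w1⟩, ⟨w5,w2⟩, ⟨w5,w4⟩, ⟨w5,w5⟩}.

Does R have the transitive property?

Yes

Transitive: yes — every two-step R-path is closed by a direct edge.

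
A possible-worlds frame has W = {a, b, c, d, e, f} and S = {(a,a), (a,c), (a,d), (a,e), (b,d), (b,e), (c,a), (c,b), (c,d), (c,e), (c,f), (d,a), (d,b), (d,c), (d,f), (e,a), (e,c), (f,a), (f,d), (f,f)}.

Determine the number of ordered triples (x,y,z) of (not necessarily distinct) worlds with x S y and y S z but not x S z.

30

Enumerating: (a,c,b), (a,c,f), (a,d,b), (a,d,f), (b,d,a), (b,d,b), (b,d,c), (b,d,f), (b,e,a), (b,e,c), (c,a,c), (c,d,c), … and 18 more.
Total: 30.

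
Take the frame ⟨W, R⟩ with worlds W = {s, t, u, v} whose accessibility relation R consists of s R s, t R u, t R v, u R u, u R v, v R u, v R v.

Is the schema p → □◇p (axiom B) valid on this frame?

The schema B characterises exactly the symmetric frames.
Symmetric: no — t R u but not u R t.

No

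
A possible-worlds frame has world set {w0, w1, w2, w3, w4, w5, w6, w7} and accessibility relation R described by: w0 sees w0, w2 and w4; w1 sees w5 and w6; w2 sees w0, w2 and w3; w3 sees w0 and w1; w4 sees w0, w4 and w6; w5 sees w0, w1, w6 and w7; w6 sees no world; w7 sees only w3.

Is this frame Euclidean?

Euclidean: no — w0 R w2 and w0 R w4, but not w2 R w4.

No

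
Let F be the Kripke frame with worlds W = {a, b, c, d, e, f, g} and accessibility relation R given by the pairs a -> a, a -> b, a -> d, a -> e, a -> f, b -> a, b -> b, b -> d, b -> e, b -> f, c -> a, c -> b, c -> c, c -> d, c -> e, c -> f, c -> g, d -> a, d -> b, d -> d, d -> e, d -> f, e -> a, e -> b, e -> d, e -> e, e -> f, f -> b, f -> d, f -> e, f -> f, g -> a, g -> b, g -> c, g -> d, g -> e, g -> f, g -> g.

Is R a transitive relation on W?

No

Transitive: no — f R b and b R a, but not f R a.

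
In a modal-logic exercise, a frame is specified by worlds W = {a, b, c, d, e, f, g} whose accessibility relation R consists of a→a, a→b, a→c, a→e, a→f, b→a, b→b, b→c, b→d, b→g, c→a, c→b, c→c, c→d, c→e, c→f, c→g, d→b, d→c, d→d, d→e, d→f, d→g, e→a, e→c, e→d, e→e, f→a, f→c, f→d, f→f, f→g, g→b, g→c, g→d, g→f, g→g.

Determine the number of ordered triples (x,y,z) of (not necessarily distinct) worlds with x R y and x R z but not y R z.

Enumerating: (a,b,e), (a,b,f), (a,e,b), (a,e,f), (a,f,b), (a,f,e), (b,a,d), (b,a,g), (b,d,a), (b,g,a), (c,a,d), (c,a,g), … and 26 more.
Total: 38.

38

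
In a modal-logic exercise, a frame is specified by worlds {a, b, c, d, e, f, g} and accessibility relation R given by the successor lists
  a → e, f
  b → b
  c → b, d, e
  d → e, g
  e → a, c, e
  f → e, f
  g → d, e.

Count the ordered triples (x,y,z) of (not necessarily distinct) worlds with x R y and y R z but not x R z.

16

Enumerating: (a,e,a), (a,e,c), (c,d,g), (c,e,a), (c,e,c), (d,e,a), (d,e,c), (d,g,d), (e,a,f), (e,c,b), (e,c,d), (f,e,a), (f,e,c), (g,d,g), (g,e,a), (g,e,c).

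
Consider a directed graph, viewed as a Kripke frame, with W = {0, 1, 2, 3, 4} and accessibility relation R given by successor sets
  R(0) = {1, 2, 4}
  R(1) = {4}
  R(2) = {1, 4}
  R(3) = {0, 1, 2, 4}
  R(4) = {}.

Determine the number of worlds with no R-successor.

1

Enumerating: 4.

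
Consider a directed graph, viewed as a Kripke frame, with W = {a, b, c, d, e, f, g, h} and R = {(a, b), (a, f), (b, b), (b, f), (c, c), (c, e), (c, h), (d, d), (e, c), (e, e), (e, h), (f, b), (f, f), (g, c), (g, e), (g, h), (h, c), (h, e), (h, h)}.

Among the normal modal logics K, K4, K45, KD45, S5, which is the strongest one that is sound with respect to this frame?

Transitive (axiom 4): yes — every two-step R-path is closed by a direct edge.
Euclidean (axiom 5): yes — any two successors of a common world are R-related.
Serial (axiom D): yes — every world has a successor (e.g. a R b).
Reflexive (axiom T): no — a is not related to itself.
So F validates K, K4, K45, KD45; S5 would additionally require R to be reflexive. The strongest is KD45.

KD45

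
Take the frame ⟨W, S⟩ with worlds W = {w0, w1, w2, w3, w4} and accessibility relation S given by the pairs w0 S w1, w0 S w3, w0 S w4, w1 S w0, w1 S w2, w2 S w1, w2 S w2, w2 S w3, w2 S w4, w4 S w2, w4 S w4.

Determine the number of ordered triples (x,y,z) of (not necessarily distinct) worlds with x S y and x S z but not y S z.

20

Enumerating: (w0,w1,w1), (w0,w1,w3), (w0,w1,w4), (w0,w3,w1), (w0,w3,w3), (w0,w3,w4), (w0,w4,w1), (w0,w4,w3), (w1,w0,w0), (w1,w0,w2), (w1,w2,w0), (w2,w1,w1), … and 8 more.
Total: 20.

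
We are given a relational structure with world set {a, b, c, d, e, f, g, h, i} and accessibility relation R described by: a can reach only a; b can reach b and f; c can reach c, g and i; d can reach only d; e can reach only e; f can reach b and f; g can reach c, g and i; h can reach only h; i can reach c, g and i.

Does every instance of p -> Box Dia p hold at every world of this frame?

The schema B characterises exactly the symmetric frames.
Symmetric: yes — every pair in R has its reverse in R.

Yes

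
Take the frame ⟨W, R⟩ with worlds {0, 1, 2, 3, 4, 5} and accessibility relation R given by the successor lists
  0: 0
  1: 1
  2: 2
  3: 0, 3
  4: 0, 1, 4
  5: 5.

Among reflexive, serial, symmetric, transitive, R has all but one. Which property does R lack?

Reflexive: yes — every world is R-related to itself.
Serial: yes — every world has a successor (e.g. 0 R 0).
Symmetric: no — 3 R 0 but not 0 R 3.
Transitive: yes — every two-step R-path is closed by a direct edge.
Only symmetric fails.

symmetric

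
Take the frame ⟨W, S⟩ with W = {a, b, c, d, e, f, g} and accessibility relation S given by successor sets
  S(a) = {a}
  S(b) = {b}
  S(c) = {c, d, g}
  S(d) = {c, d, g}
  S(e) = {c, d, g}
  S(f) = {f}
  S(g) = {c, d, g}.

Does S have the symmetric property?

No

Symmetric: no — e S c but not c S e.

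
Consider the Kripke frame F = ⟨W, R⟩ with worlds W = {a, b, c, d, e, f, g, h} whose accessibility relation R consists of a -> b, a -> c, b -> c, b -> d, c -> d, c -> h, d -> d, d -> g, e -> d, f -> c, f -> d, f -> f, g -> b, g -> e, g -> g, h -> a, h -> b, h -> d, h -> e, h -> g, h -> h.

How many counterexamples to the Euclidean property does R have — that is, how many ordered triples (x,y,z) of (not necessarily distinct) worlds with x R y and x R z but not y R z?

39

Enumerating: (a,b,b), (a,c,b), (a,c,c), (b,c,c), (b,d,c), (c,d,h), (d,g,d), (f,c,c), (f,c,f), (f,d,c), (f,d,f), (g,b,b), … and 27 more.
Total: 39.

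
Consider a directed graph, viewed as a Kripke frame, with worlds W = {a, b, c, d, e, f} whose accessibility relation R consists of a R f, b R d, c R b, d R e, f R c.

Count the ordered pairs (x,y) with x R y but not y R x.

5

Enumerating: (a,f), (b,d), (c,b), (d,e), (f,c).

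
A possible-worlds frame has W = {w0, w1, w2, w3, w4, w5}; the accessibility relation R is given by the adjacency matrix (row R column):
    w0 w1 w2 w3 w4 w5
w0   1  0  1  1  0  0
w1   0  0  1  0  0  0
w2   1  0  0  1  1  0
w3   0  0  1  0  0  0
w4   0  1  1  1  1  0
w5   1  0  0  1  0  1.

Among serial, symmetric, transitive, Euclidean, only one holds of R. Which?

serial

Serial: yes — every world has a successor (e.g. w0 R w0).
Symmetric: no — w0 R w3 but not w3 R w0.
Transitive: no — w0 R w2 and w2 R w4, but not w0 R w4.
Euclidean: no — w2 R w0 and w2 R w4, but not w0 R w4.
Only serial holds.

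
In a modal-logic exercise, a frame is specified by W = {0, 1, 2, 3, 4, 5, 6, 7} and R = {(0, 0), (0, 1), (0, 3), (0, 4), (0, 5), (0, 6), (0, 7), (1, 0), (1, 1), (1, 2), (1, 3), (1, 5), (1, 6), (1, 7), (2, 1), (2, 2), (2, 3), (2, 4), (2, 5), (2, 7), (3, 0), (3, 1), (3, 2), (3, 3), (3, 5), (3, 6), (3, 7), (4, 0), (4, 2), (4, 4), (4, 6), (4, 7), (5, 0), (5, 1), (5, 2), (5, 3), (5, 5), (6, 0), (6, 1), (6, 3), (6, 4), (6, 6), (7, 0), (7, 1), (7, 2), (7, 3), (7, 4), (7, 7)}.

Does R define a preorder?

No

Reflexive: yes — every world is R-related to itself.
Transitive: no — 0 R 1 and 1 R 2, but not 0 R 2.
So R is not a preorder.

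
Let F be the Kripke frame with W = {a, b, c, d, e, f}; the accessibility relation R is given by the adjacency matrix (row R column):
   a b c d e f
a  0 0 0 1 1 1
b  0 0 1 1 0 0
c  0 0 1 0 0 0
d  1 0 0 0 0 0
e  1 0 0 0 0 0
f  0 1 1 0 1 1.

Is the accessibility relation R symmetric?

Symmetric: no — a R f but not f R a.

No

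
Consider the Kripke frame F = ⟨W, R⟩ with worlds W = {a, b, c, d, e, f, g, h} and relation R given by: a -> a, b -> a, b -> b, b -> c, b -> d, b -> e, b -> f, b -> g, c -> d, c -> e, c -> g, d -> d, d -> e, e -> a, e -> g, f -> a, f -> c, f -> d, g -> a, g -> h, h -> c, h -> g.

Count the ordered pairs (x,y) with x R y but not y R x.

17

Enumerating: (b,a), (b,c), (b,d), (b,e), (b,f), (b,g), (c,d), (c,e), (c,g), (d,e), (e,a), (e,g), (f,a), (f,c), (f,d), (g,a), (h,c).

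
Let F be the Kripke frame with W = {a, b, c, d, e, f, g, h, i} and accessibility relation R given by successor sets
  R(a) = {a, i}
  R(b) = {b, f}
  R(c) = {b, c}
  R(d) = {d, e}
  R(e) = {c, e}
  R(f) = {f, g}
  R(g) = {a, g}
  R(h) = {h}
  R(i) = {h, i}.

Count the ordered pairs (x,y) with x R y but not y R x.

Enumerating: (a,i), (b,f), (c,b), (d,e), (e,c), (f,g), (g,a), (i,h).

8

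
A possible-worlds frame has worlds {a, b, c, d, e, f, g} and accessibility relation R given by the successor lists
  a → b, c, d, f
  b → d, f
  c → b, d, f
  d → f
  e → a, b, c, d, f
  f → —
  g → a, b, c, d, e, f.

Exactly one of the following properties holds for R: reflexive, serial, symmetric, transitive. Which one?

transitive

Reflexive: no — a is not related to itself.
Serial: no — f has no R-successor.
Symmetric: no — a R b but not b R a.
Transitive: yes — every two-step R-path is closed by a direct edge.
Only transitive holds.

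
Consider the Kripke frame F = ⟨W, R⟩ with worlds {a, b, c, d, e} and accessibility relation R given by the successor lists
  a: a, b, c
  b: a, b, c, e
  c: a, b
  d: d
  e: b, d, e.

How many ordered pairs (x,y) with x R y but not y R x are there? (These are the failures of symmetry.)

1

Enumerating: (e,d).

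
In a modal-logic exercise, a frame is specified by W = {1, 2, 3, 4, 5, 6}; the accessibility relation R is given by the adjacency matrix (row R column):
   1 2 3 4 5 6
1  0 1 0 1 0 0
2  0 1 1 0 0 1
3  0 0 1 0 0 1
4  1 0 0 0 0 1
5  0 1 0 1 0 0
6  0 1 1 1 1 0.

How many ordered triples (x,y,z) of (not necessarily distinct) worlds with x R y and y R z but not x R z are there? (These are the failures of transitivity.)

Enumerating: (1,2,3), (1,2,6), (1,4,1), (1,4,6), (2,6,4), (2,6,5), (3,6,2), (3,6,4), (3,6,5), (4,1,2), (4,1,4), (4,6,2), … and 11 more.
Total: 23.

23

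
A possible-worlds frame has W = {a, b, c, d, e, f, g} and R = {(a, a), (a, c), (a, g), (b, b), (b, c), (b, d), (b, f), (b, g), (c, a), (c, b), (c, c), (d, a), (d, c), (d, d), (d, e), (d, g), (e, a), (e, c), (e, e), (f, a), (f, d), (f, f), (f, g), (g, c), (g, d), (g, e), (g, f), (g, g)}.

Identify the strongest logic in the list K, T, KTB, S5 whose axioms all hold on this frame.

T

Reflexive (axiom T): yes — every world is R-related to itself.
Symmetric (axiom B): no — a R g but not g R a.
Euclidean (axiom 5): no — a R c and a R g, but not c R g.
So F validates K, T; KTB would additionally require R to be symmetric. The strongest is T.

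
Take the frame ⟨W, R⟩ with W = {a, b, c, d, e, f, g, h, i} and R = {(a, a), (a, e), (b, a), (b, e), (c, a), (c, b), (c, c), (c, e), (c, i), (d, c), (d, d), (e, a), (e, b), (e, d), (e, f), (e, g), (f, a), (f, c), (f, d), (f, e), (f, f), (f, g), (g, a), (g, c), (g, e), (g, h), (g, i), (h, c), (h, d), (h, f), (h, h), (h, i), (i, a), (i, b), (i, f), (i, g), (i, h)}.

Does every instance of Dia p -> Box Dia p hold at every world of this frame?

No

By correspondence theory, 5 is valid on a frame iff R is Euclidean.
Euclidean: no — c R a and c R b, but not a R b.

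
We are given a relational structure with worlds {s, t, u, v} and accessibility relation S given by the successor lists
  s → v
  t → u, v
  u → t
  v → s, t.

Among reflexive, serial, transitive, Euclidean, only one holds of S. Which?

Reflexive: no — s is not related to itself.
Serial: yes — every world has a successor (e.g. s S v).
Transitive: no — s S v and v S t, but not s S t.
Euclidean: no — t S u and t S v, but not u S v.
Only serial holds.

serial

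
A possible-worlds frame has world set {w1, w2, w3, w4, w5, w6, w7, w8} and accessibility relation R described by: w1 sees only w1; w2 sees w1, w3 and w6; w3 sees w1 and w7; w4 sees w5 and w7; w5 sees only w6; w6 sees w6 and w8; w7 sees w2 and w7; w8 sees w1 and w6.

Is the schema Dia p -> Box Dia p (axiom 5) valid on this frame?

No

By correspondence theory, 5 is valid on a frame iff R is Euclidean.
Euclidean: no — w2 R w1 and w2 R w3, but not w1 R w3.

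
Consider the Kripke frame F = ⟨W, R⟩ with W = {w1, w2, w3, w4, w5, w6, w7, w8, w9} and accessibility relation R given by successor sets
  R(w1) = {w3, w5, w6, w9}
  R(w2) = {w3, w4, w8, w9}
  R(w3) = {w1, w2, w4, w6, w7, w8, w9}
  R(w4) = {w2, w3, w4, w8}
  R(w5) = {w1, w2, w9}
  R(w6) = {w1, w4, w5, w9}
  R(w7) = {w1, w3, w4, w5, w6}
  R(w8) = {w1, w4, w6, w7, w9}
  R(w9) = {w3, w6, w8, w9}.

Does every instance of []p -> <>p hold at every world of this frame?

Yes

By correspondence theory, D is valid on a frame iff R is serial.
Serial: yes — every world has a successor (e.g. w1 R w3).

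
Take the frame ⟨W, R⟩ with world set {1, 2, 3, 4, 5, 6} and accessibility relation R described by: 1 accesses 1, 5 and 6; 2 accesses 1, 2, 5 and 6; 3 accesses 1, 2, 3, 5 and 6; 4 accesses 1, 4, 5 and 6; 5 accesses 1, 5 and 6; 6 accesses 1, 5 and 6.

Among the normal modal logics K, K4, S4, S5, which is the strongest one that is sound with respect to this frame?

Transitive (axiom 4): yes — every two-step R-path is closed by a direct edge.
Reflexive (axiom T): yes — every world is R-related to itself.
Euclidean (axiom 5): no — 3 R 1 and 3 R 2, but not 1 R 2.
So F validates K, K4, S4; S5 would additionally require R to be Euclidean. The strongest is S4.

S4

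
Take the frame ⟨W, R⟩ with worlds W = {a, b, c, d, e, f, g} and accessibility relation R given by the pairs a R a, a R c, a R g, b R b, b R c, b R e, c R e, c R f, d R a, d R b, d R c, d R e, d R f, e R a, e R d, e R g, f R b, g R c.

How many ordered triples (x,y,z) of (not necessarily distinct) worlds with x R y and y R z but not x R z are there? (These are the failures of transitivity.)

23

Enumerating: (a,c,e), (a,c,f), (b,c,f), (b,e,a), (b,e,d), (b,e,g), (c,e,a), (c,e,d), (c,e,g), (c,f,b), (d,a,g), (d,e,d), … and 11 more.
Total: 23.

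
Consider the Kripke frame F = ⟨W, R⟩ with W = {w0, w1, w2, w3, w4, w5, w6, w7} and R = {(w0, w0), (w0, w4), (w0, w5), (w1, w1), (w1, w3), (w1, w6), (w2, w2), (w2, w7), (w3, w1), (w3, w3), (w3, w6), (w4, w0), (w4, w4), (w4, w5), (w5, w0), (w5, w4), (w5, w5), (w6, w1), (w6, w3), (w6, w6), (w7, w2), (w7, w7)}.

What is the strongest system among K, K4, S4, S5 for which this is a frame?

S5

Transitive (axiom 4): yes — every two-step R-path is closed by a direct edge.
Reflexive (axiom T): yes — every world is R-related to itself.
Euclidean (axiom 5): yes — any two successors of a common world are R-related.
So F validates K, K4, S4, S5. The strongest is S5.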